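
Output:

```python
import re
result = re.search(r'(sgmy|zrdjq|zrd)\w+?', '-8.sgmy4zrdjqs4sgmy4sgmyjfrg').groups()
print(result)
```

('sgmy',)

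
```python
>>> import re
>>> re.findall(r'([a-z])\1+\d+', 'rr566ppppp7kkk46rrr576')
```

['r', 'p', 'k', 'r']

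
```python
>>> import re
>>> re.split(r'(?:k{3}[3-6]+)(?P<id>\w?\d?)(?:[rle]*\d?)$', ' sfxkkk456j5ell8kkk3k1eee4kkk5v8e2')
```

This matches exactly 3 of a literal 'k', then one or more of a character in [3-6] (non-capturing group); then optionally a word character, then optionally a digit (captured as 'id'); then zero or more of one of [rle], then optionally a digit (non-capturing group); then anchored at the end.
The group in the pattern means `split` returns the separators' captures alongside the pieces.

[' sfxkkk456j5ell8kkk3k1eee4', 'v8', '']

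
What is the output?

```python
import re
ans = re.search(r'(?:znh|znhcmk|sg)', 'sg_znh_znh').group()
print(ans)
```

The match spans [0:2] → 'sg'.

sg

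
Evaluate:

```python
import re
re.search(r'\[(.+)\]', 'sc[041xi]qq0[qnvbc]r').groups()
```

('041xi]qq0[qnvbc',)

`re.search` scans for the first position where the pattern succeeds.
The match spans [2:19] → '[041xi]qq0[qnvbc]'.
Captured: group 1 = '041xi]qq0[qnvbc'.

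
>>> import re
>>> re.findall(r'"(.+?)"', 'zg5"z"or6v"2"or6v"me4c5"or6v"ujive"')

With the lazy modifier that quantifier settles for the fewest repetitions that let the rest of the pattern succeed (the atoms after it are unaffected and can still be greedy).
Matches: at [3:6] match '"z"', group 1 = 'z'; at [10:13] match '"2"', group 1 = '2'; at [17:24] match '"me4c5"', group 1 = 'me4c5'; at [28:35] match '"ujive"', group 1 = 'ujive'.
Because there's exactly one group, `findall` drops the full match and keeps group 1 from each hit.

['z', '2', 'me4c5', 'ujive']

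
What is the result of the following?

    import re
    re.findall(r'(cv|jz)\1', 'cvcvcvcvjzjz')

['cv', 'cv', 'jz']

The backreference `\1` re-matches whatever the first group consumed, character for character.
Walking the string: at [0:4] match 'cvcv', group 1 = 'cv'; at [4:8] match 'cvcv', group 1 = 'cv'; at [8:12] match 'jzjz', group 1 = 'jz'.
With a single group, `findall` returns only what that group captured — 3 items.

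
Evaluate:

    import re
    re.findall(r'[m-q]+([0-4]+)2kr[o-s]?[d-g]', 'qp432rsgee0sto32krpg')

Pattern: one or more of a character in [m-q]; then one or more of a character in [0-4] (captured); then the literal '2kr', then optionally a character in [o-s], then a character in [d-g].
One capturing group, so `findall` returns just the captured substring from the one match — 1 in all.

['3']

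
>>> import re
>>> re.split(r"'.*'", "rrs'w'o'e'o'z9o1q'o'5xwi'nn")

['rrs', 'nn']

Matches to split on: at [3:25] → "'w'o'e'o'z9o1q'o'5xwi'".
Splitting on the pattern gives 2 pieces.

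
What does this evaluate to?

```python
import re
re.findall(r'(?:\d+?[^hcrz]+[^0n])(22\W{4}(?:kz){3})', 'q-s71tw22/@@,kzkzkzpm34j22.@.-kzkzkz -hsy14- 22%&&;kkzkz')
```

['22/@@,kzkzkz', '22.@.-kzkzkz']

With a single group, `findall` returns only what that group captured — 2 items.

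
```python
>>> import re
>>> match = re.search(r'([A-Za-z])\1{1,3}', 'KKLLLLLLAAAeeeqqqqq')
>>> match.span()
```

(0, 2)

The backreference `\1` re-matches whatever the first group consumed, character for character.
`re.search` scans for the first position where the pattern succeeds.
The match spans [0:2] → 'KK'.
Captured: group 1 = 'K'.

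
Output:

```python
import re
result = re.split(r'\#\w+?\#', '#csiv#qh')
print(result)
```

['', 'qh']

`split` removes every match and returns the 2 fragments in between.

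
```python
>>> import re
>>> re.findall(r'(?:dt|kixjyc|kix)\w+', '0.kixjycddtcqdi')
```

['kixjycddtcqdi']

Scanning left to right: at [2:15] → 'kixjycddtcqdi'.
No capturing groups, so `findall` returns the 1 full match string.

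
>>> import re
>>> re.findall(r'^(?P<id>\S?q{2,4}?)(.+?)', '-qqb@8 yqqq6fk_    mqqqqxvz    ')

[('-qq', 'b')]

Pattern: anchored at the start of the string; then optionally a non-whitespace character, then 2 to 4 of the literal 'q' (lazy) (captured as 'id'); then one or more of any character (lazy) (captured).
Matches: at [0:4] match '-qqb', groups = ('-qq', 'b').
With 2 capturing groups, `findall` returns a 2-tuple per match.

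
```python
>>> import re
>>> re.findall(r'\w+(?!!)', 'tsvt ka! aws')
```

The negative lookaround is zero-width — it rules out positions where the adjacent text would match, without consuming anything.
Matches: at [0:4] → 'tsvt'; at [5:6] → 'k'; at [9:12] → 'aws'.
No capturing groups, so `findall` returns the 3 full match strings.

['tsvt', 'k', 'aws']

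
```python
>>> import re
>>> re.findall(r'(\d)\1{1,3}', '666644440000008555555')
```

['6', '4', '0', '0', '5', '5']

A backreference is literal: `\1` must see the identical characters the first group matched.
Matches: at [0:4] match '6666', group 1 = '6'; at [4:8] match '4444', group 1 = '4'; at [8:12] match '0000', group 1 = '0'; at [12:14] match '00', group 1 = '0'; at [15:19] match '5555', group 1 = '5'; ….
Because there's exactly one group, `findall` drops the full match and keeps group 1 from each hit.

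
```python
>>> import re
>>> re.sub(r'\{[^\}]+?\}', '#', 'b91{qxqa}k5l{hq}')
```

Matches: at [3:9] → '{qxqa}'; at [12:16] → '{hq}'.
Every occurrence is swapped for '#'.

'b91#k5l#'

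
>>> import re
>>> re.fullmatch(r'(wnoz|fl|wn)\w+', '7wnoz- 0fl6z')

None

For `fullmatch`, every character of the input must be accounted for by the pattern.
Here the string isn't matched end-to-end, so the call returns None.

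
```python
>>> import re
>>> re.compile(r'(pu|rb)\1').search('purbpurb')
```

None

The backreference `\1` re-matches whatever the first group consumed, character for character.
`re.search` scans for the first position where the pattern succeeds.
Here no position works, so the call returns None.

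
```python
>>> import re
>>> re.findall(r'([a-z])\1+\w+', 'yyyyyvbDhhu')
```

['y']

After group 1 captures some text, `\1` only succeeds where that same text appears again.
Matches: at [0:11] match 'yyyyyvbDhhu', group 1 = 'y'.
`findall` collects group 1 from the one match (1 total).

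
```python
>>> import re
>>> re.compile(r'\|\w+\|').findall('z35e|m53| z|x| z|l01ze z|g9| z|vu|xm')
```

['|m53|', '|x|', '|g9|', '|vu|']

`findall` yields the raw match text (4 of them) because the pattern has no groups.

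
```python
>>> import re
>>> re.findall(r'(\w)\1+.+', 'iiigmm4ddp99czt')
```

['i']

After group 1 captures some text, `\1` only succeeds where that same text appears again.
Walking the string: at [0:15] match 'iiigmm4ddp99czt', group 1 = 'i'.
Because there's exactly one group, `findall` drops the full match and keeps group 1 from the one hit.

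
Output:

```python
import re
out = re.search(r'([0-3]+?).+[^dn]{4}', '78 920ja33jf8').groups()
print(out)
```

('2',)

This matches one or more of a character in [0-3] (lazy) (captured); then one or more of any character; then exactly 4 of any character except [dn].
With the lazy modifier that quantifier settles for the fewest repetitions that let the rest of the pattern succeed (the atoms after it are unaffected and can still be greedy).
`re.search` scans for the first position where the pattern succeeds.
The match spans [4:13] → '20ja33jf8'.
Captured: group 1 = '2'.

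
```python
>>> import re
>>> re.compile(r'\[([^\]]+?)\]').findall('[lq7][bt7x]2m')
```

['lq7', 'bt7x']

Walking the string: at [0:5] match '[lq7]', group 1 = 'lq7'; at [5:11] match '[bt7x]', group 1 = 'bt7x'.
`findall` collects group 1 from each match (2 total).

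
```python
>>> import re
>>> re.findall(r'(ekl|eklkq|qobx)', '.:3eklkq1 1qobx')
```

['ekl', 'qobx']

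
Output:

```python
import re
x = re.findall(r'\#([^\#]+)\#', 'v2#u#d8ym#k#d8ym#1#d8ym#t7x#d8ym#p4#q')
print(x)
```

With a single group, `findall` returns only what that group captured — 5 items.

['u', 'k', '1', 't7x', 'p4']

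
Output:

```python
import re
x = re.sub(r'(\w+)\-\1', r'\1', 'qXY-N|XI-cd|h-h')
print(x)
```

`\1` is not a pattern — it's the concrete string captured by group 1, re-applied verbatim.
Matches: at [12:15] → 'h-h'.
The replacement refers to a captured group, so each match is rewritten using its own captured text.

qXY-N|XI-cd|h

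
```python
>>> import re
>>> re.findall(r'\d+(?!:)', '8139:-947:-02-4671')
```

['813', '94', '02', '4671']

The negative lookahead/lookbehind blocks any match where the forbidden context is present.
Walking the string: at [0:3] → '813'; at [6:8] → '94'; at [11:13] → '02'; at [14:18] → '4671'.
Since nothing is captured, `findall` lists the 4 matched substrings directly.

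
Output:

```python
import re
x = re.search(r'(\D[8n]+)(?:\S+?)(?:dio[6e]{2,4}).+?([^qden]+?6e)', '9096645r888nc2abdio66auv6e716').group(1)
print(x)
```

r888n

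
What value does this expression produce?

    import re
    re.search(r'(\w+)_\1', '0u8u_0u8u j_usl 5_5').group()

'0u8u_0u8u'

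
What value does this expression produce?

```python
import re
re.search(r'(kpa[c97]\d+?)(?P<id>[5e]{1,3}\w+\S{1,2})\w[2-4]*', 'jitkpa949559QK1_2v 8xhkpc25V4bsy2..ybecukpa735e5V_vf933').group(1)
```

Pattern: the literal 'kpa', then one of [c97], then one or more of a digit (lazy) (captured); then 1 to 3 of one of [5e], then one or more of a word character, then 1 to 2 of a non-whitespace character (captured as 'id'); then a word character, then zero or more of a character in [2-4].
`re.search` tries every starting position until one works.
The match spans [3:18] → 'kpa949559QK1_2v'.
Captured: group 1 = 'kpa949', group 2 = '559QK1_2'.

'kpa949'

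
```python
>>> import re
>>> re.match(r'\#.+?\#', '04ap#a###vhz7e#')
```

`re.match` only tries the pattern at the start of the string.
Here the string doesn't start with a match, so the call returns None.

None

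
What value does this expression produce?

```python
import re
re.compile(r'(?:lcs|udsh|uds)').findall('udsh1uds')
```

['udsh', 'uds']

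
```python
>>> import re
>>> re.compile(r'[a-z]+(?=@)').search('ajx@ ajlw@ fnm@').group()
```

'ajx'

The lookaround is zero-width — it requires the adjacent text to match without consuming it, so the asserted text isn't part of the match.
The match spans [0:3] → 'ajx'.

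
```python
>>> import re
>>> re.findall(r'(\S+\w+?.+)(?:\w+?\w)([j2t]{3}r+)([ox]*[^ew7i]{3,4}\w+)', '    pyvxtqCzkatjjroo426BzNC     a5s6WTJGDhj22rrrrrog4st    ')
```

Pattern: one or more of a non-whitespace character, then one or more of a word character (lazy), then one or more of any character (captured); then one or more of a word character (lazy), then a word character (non-capturing group); then exactly 3 of one of [j2t], then one or more of a literal 'r' (captured); then zero or more of one of [ox], then 3 to 4 of any character except [ew7i], then one or more of a word character (captured).
3 groups means the one result is a tuple of 3 captured strings — 1 here.

[('pyvxtqCzkatjjroo426BzNC     a5s6WTJG', 'j22rrrrr', 'og4st')]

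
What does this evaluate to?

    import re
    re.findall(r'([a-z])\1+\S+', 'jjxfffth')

['j']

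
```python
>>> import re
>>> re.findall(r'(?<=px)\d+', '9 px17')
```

['17']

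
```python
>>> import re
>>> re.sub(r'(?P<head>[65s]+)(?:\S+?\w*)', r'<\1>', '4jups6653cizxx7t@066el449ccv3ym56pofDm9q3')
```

The pattern matches one or more of one of [65s] (captured as 'head'); then one or more of a non-whitespace character (lazy), then zero or more of a word character (non-capturing group).
Because the quantifier is non-greedy, it stops expanding at the earliest point where the rest of the pattern can succeed.
Matches: at [4:16] → 's6653cizxx7t'; at [18:41] → '66el449ccv3ym56pofDm9q3'.
Each match is replaced using the text its own group 1 captured.

'4jup<s665>@0<66>'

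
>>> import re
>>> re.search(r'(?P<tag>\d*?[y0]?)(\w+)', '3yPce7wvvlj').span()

The match spans [0:11] → '3yPce7wvvlj'.

(0, 11)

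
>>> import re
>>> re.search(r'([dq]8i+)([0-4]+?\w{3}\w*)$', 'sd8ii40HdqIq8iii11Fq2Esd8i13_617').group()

'd8ii40HdqIq8iii11Fq2Esd8i13_617'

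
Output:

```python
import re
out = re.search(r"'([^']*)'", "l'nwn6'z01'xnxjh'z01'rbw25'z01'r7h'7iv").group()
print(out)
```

'nwn6'

The match spans [1:7] → "'nwn6'".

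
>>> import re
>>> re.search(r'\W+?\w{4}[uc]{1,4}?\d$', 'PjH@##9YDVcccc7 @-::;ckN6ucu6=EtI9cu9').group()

The match spans [29:37] → '=EtI9cu9'.

'=EtI9cu9'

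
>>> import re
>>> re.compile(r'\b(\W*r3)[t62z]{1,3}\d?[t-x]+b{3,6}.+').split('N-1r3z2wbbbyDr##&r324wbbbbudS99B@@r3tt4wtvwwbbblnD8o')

['N-1r3z2wbbbyDr', '##&r3', '']

Pattern: a word boundary (`\b`, zero-width); then zero or more of a non-word character, then the literal 'r3' (captured); then 1 to 3 of one of [t62z], then optionally a digit; then one or more of a character in [t-x], then 3 to 6 of the literal 'b', then one or more of any character.
`re.split` interleaves the captured-group text with the surrounding fragments.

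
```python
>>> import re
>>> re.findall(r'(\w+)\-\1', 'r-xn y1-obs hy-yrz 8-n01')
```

['y']

`\1` has to match the exact text group 1 already captured.
`findall` collects group 1 from the one match (1 total).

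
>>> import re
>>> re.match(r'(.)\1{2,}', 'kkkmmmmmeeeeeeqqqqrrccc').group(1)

'k'

`\1` is not a pattern — it's the concrete string captured by group 1, re-applied verbatim.
`re.match` only tries the pattern at the start of the string.
The match spans [0:3] → 'kkk'.
Captured: group 1 = 'k'.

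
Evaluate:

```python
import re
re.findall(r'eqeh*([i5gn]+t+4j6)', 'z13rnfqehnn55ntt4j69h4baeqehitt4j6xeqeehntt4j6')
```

['itt4j6']

With a single group, `findall` returns only what that group captured — 1 item.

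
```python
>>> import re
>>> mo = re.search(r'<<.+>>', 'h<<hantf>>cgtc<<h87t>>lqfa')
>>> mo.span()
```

`re.search` scans for the first position where the pattern succeeds.
The match spans [1:22] → '<<hantf>>cgtc<<h87t>>'.

(1, 22)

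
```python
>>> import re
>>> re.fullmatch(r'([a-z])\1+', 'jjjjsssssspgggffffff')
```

None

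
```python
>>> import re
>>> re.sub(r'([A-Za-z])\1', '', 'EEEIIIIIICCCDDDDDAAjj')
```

'ECD'

After group 1 captures some text, `\1` only succeeds where that same text appears again.
Every occurrence is swapped for ''.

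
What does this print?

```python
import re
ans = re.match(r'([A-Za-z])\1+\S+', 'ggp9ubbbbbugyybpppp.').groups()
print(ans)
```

The backreference `\1` re-matches whatever the first group consumed, character for character.
`match` is anchored at position 0; if the pattern doesn't fit there, it returns None.
The match spans [0:20] → 'ggp9ubbbbbugyybpppp.'.
Captured: group 1 = 'g'.

('g',)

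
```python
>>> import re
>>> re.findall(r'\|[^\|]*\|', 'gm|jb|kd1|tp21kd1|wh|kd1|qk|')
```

['|jb|', '|tp21kd1|', '|kd1|']

Matches: at [2:6] → '|jb|'; at [9:18] → '|tp21kd1|'; at [20:25] → '|kd1|'.
With no groups in the pattern, `findall` gives back each whole match — 3 here.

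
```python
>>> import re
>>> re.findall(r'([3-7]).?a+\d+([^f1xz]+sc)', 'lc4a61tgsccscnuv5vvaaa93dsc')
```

[('4', 'tgsccscnuv5vvaaa93dsc')]

This matches a character in [3-7] (captured); then optionally any character, then one or more of the literal 'a'; then one or more of a digit; then one or more of any character except [f1xz], then the literal 'sc' (captured).
Matches: at [2:27] match '4a61tgsccscnuv5vvaaa93dsc', groups = ('4', 'tgsccscnuv5vvaaa93dsc').
`findall` packs the 2 group values into a tuple for every match.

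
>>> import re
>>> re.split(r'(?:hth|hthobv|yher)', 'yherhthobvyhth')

['', '', 'obvy', '']

Branches in `(...|...)` are attempted left-to-right; the first branch that allows the whole pattern to succeed is taken.
Splitting on the pattern gives 4 pieces.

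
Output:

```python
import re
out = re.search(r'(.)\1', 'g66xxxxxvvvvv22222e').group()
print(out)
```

A backreference is literal: `\1` must see the identical characters the first group matched.
`re.search` tries every starting position until one works.
The match spans [1:3] → '66'.
Captured: group 1 = '6'.

66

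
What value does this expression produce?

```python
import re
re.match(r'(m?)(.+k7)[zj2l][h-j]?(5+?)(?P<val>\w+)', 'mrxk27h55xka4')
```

This matches optionally a literal 'm' (captured); then one or more of any character, then the literal 'k7' (captured); then one of [zj2l], then optionally a character in [h-j]; then one or more of a literal '5' (lazy) (captured); then one or more of a word character (captured as 'val').
With `match`, the pattern is implicitly anchored at the beginning.
Here position 0 doesn't satisfy it, so the call returns None.

None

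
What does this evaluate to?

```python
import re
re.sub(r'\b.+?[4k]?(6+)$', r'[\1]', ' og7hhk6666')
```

' [6666]'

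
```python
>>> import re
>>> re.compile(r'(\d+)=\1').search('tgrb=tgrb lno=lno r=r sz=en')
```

None

After group 1 captures some text, `\1` only succeeds where that same text appears again.
`search` walks the string left to right and returns the first match it finds.
Here nothing in the string fits, so the call returns None.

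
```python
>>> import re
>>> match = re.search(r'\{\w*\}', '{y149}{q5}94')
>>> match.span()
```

`re.search` scans for the first position where the pattern succeeds.
The match spans [0:6] → '{y149}'.

(0, 6)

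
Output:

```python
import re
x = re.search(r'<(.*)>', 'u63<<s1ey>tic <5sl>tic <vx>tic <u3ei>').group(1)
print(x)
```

<s1ey>tic <5sl>tic <vx>tic <u3ei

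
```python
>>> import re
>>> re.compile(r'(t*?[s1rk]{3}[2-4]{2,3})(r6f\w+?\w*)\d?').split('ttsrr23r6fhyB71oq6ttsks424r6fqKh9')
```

['', 'ttsrr23', 'r6fhyB71oq6ttsks424r6fqKh9', '']

The pattern matches zero or more of the literal 't' (lazy), then exactly 3 of one of [s1rk], then 2 to 3 of a character in [2-4] (captured); then the literal 'r6f', then one or more of a word character (lazy), then zero or more of a word character (captured); then optionally a digit.
Matches to split on: at [0:33] → 'ttsrr23r6fhyB71oq6ttsks424r6fqKh9'.
Because the pattern has a capturing group, `split` also inserts each captured text between the pieces.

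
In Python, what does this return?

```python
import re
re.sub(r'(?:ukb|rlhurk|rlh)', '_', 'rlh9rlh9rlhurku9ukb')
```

`|` is ordered: at each position the engine commits to the first alternative that works.
Matches: at [0:3] → 'rlh'; at [4:7] → 'rlh'; at [8:14] → 'rlhurk'; at [16:19] → 'ukb'.
Each match is replaced by '_'.

'_9_9_u9_'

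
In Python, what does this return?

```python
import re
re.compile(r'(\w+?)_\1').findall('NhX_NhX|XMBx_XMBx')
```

['NhX', 'XMBx']

After group 1 captures some text, `\1` only succeeds where that same text appears again.
Scanning left to right: at [0:7] match 'NhX_NhX', group 1 = 'NhX'; at [8:17] match 'XMBx_XMBx', group 1 = 'XMBx'.
Because there's exactly one group, `findall` drops the full match and keeps group 1 from each hit.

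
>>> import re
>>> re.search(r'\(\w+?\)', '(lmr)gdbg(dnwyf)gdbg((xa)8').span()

(0, 5)

Unlike `match`, `search` isn't anchored — it looks for the pattern anywhere in the string.
The match spans [0:5] → '(lmr)'.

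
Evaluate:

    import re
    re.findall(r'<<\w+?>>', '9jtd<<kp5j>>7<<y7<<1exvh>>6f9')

['<<kp5j>>', '<<1exvh>>']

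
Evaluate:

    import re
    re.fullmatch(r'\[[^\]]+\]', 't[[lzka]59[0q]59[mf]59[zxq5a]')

`re.fullmatch` is like wrapping the pattern in `^…$` (in single-line mode).
Here there's no way to consume every character, so the call returns None.

None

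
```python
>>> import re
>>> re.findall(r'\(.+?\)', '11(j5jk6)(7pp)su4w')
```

['(j5jk6)', '(7pp)']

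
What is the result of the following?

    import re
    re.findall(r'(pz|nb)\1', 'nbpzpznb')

`\1` is not a pattern — it's the concrete string captured by group 1, re-applied verbatim.
One capturing group, so `findall` returns just the captured substring from the one match — 1 in all.

['pz']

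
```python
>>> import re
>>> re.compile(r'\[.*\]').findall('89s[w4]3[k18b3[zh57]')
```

['[w4]3[k18b3[zh57]']

Walking the string: at [3:20] → '[w4]3[k18b3[zh57]'.
With no groups in the pattern, `findall` gives back each whole match — 1 here.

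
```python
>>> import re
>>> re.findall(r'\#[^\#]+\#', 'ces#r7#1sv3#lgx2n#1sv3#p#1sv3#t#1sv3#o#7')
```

['#r7#', '#lgx2n#', '#p#', '#t#', '#o#']

Matches: at [3:7] → '#r7#'; at [11:18] → '#lgx2n#'; at [22:25] → '#p#'; at [29:32] → '#t#'; at [36:39] → '#o#'.
`findall` yields the raw match text (5 of them) because the pattern has no groups.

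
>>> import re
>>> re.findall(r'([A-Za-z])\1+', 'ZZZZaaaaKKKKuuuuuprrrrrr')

['Z', 'a', 'K', 'u', 'r']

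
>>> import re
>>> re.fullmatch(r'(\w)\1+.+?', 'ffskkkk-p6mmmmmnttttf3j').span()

(0, 23)

The backreference `\1` re-matches whatever the first group consumed, character for character.
`re.fullmatch` requires the pattern to consume the entire string.
The match spans [0:23] → 'ffskkkk-p6mmmmmnttttf3j'.
Captured: group 1 = 'f'.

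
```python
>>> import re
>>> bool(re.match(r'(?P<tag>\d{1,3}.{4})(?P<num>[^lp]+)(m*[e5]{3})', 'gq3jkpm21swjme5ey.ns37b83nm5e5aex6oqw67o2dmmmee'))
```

False

`match` is anchored at position 0; if the pattern doesn't fit there, it returns None.
Here the string doesn't start with a match, so the call returns None, and `bool(None)` is False.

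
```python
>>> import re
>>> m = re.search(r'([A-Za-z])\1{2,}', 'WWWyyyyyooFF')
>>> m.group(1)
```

The match spans [0:3] → 'WWW'.
Captured: group 1 = 'W'.

'W'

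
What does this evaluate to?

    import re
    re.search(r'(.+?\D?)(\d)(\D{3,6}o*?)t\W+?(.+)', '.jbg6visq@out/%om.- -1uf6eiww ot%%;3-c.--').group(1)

'.jbg6visq@out/%om.- -1uf'

The match spans [0:41] → '.jbg6visq@out/%om.- -1uf6eiww ot%%;3-c.--'.
Captured: group 1 = '.jbg6visq@out/%om.- -1uf', group 2 = '6', group 3 = 'eiww o', group 4 = '%;3-c.--'.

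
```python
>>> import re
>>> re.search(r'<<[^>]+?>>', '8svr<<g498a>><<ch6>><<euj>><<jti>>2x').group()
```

'<<g498a>>'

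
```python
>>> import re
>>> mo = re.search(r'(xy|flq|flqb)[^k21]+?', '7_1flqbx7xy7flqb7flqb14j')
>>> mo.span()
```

(3, 7)

The regex engine tests alternatives in the order written; an earlier branch that matches wins even if a later one would match more.
Unlike `match`, `search` isn't anchored — it looks for the pattern anywhere in the string.
The match spans [3:7] → 'flqb'.
Captured: group 1 = 'flq'.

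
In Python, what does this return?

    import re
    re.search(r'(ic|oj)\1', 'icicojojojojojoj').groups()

The backreference `\1` re-matches whatever the first group consumed, character for character.
`re.search` tries every starting position until one works.
The match spans [0:4] → 'icic'.
Captured: group 1 = 'ic'.

('ic',)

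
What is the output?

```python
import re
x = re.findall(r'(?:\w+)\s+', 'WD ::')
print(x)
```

['WD ']

`findall` yields the raw match text (1 of them) because the pattern has no groups.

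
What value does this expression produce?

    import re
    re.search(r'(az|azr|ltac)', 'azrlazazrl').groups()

The match spans [0:2] → 'az'.
Captured: group 1 = 'az'.

('az',)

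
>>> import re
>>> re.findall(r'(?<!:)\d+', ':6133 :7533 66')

Because the assertion is negative and zero-width, positions next to the forbidden text are skipped.
Scanning left to right: at [2:5] → '133'; at [8:11] → '533'; at [12:14] → '66'.
No capturing groups, so `findall` returns the 3 full match strings.

['133', '533', '66']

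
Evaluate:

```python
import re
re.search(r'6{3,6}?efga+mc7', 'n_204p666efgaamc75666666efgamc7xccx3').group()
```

'666efgaamc7'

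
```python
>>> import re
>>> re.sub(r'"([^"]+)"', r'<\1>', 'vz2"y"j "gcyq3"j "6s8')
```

Matches: at [3:6] → '"y"'; at [8:15] → '"gcyq3"'.
Each match is replaced using the text its own group 1 captured.

'vz2<y>j <gcyq3>j "6s8'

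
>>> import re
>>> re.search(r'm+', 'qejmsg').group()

'm'

This matches one or more of a literal 'm'.
`re.search` tries every starting position until one works.
The match spans [3:4] → 'm'.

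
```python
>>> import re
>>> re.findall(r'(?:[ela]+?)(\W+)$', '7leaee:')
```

[':']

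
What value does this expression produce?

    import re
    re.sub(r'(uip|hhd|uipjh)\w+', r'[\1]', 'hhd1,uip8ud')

'[hhd],[uip]'

Each match is replaced using the text its own group 1 captured.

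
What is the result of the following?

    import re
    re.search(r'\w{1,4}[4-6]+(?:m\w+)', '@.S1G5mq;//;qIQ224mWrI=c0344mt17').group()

The match spans [2:8] → 'S1G5mq'.

'S1G5mq'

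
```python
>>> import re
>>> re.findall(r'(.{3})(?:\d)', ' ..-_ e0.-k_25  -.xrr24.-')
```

This matches exactly 3 of any character (captured); then a digit (non-capturing group).
Scanning left to right: at [4:8] match '_ e0', group 1 = '_ e'; at [9:13] match '-k_2', group 1 = '-k_'; at [18:22] match 'xrr2', group 1 = 'xrr'.
With a single group, `findall` returns only what that group captured — 3 items.

['_ e', '-k_', 'xrr']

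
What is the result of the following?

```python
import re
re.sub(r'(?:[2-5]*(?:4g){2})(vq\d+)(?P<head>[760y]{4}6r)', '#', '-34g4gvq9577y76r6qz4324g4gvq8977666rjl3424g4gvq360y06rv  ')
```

'-#6qz#jl#v  '

Pattern: zero or more of a character in [2-5], then the literal '4g' repeated 2 times (non-capturing group); then the literal 'vq', then one or more of a digit (captured); then exactly 4 of one of [760y], then the literal '6r' (captured as 'head').
Matches: at [1:16] → '34g4gvq9577y76r'; at [19:36] → '4324g4gvq8977666r'; at [38:54] → '3424g4gvq360y06r'.
Every occurrence is swapped for '#'.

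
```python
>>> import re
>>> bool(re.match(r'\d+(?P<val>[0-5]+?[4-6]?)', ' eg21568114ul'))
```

False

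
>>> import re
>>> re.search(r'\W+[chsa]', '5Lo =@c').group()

The pattern matches one or more of a non-word character; then one of [chsa].
The match spans [3:7] → ' =@c'.

' =@c'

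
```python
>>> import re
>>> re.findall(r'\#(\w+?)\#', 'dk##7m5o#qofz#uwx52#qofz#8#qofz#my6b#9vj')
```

['7m5o', 'uwx52', '8', 'my6b']

Scanning left to right: at [3:9] match '#7m5o#', group 1 = '7m5o'; at [13:20] match '#uwx52#', group 1 = 'uwx52'; at [24:27] match '#8#', group 1 = '8'; at [31:37] match '#my6b#', group 1 = 'my6b'.
`findall` collects group 1 from each match (4 total).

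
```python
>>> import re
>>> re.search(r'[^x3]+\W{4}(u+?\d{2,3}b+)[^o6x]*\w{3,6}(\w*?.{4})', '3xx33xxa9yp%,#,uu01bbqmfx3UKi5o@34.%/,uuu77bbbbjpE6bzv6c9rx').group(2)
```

'o@34'

This matches one or more of any character except [x3], then exactly 4 of a non-word character; then one or more of the literal 'u' (lazy), then 2 to 3 of a digit, then one or more of the literal 'b' (captured); then zero or more of any character except [o6x], then 3 to 6 of a word character; then zero or more of a word character (lazy), then exactly 4 of any character (captured).
Unlike `match`, `search` isn't anchored — it looks for the pattern anywhere in the string.
The match spans [7:34] → 'a9yp%,#,uu01bbqmfx3UKi5o@34'.
Captured: group 1 = 'uu01bb', group 2 = 'o@34'.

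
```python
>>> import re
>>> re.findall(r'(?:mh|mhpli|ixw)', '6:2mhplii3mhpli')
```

['mh', 'mh']

Alternation tries branches left to right and keeps the first one that lets the overall match succeed at that position.
Scanning left to right: at [3:5] → 'mh'; at [10:12] → 'mh'.
Since nothing is captured, `findall` lists the 2 matched substrings directly.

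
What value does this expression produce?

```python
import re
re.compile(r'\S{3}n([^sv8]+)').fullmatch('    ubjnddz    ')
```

This matches exactly 3 of a non-whitespace character, then a literal 'n'; then one or more of any character except [sv8] (captured).
`re.fullmatch` is like wrapping the pattern in `^…$` (in single-line mode).
Here the pattern can't cover the whole string, so the call returns None.

None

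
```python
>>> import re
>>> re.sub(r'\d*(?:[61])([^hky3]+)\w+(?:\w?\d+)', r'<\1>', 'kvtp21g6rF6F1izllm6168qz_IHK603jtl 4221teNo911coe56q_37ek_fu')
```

The pattern matches zero or more of a digit; then one of [61] (non-capturing group); then one or more of any character except [hky3] (captured); then one or more of a word character; then optionally a word character, then one or more of a digit (non-capturing group).
Matches: at [4:31] → '21g6rF6F1izllm6168qz_IHK603'; at [35:55] → '4221teNo911coe56q_37'.
`\1` in the replacement pulls in group 1's text for each match.

'kvtp<g6rF6F1izllm6168qz_IHK6>jtl <teNo911coe56q_>ek_fu'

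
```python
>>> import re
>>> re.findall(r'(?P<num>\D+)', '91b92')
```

['b']

The pattern matches one or more of a non-digit (captured as 'num').
Matches: at [2:3] match 'b', group 1 = 'b'.
Because there's exactly one group, `findall` drops the full match and keeps group 1 from the one hit.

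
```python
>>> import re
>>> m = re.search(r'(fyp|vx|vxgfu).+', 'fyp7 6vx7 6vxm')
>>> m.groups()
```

('fyp',)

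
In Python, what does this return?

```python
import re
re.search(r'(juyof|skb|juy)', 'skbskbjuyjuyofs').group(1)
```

'skb'

The match spans [0:3] → 'skb'.
Captured: group 1 = 'skb'.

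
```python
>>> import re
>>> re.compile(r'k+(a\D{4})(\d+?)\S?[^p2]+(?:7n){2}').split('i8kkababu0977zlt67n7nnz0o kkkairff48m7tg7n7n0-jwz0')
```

['i8', 'ababu', '0', '0-jwz0']

This matches one or more of a literal 'k'; then a literal 'a', then exactly 4 of a non-digit (captured); then one or more of a digit (lazy) (captured); then optionally a non-whitespace character, then one or more of any character except [p2], then the literal '7n' repeated 2 times.
A non-greedy quantifier consumes as few characters as it can — just enough that the remainder of the pattern still matches from where it stops; whatever follows it matches normally.
Matches to split on: at [2:44] → 'kkababu0977zlt67n7nnz0o kkkairff48m7tg7n7n'.
`re.split` interleaves the captured-group text with the surrounding fragments.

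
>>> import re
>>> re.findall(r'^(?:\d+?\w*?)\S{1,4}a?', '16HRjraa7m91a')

This matches anchored at the start of the string; then one or more of a digit (lazy), then zero or more of a word character (lazy) (non-capturing group); then 1 to 4 of a non-whitespace character, then optionally the literal 'a'.
Scanning left to right: at [0:5] → '16HRj'.
Since nothing is captured, `findall` lists the 1 matched substring directly.

['16HRj']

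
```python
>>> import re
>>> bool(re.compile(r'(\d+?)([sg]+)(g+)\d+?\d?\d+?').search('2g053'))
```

False

This matches one or more of a digit (lazy) (captured); then one or more of one of [sg] (captured); then one or more of a literal 'g' (captured); then one or more of a digit (lazy), then optionally a digit, then one or more of a digit (lazy).
`re.search` scans for the first position where the pattern succeeds.
Here no position works, so the call returns None, and `bool(None)` is False.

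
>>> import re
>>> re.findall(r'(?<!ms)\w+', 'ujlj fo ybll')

['ujlj', 'fo', 'ybll']

`(?!…)`/`(?<!…)` only lets a position through if the neighbouring text does NOT match; no characters are consumed.
No capturing groups, so `findall` returns the 3 full match strings.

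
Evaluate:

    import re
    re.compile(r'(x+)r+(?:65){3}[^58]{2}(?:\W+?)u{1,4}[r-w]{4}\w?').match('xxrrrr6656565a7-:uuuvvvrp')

`match` is anchored at position 0; if the pattern doesn't fit there, it returns None.
Here the pattern fails at index 0, so the call returns None.

None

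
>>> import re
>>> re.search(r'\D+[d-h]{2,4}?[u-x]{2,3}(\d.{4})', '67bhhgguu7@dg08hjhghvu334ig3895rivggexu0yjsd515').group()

Pattern: one or more of a non-digit; then 2 to 4 of a character in [d-h] (lazy), then 2 to 3 of a character in [u-x]; then a digit, then exactly 4 of any character (captured).
`re.search` tries every starting position until one works.
The match spans [2:14] → 'bhhgguu7@dg0'.
Captured: group 1 = '7@dg0'.

'bhhgguu7@dg0'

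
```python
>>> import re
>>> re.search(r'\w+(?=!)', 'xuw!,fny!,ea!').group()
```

'xuw'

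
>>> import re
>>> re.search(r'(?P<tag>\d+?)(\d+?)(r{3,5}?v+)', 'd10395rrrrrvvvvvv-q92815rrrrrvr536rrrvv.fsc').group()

The pattern matches one or more of a digit (lazy) (captured as 'tag'); then one or more of a digit (lazy) (captured); then 3 to 5 of a literal 'r' (lazy), then one or more of a literal 'v' (captured).
`search` walks the string left to right and returns the first match it finds.
The match spans [1:17] → '10395rrrrrvvvvvv'.
Captured: group 1 = '1', group 2 = '0395', group 3 = 'rrrrrvvvvvv'.

'10395rrrrrvvvvvv'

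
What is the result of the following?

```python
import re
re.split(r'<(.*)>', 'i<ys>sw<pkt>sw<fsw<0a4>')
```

['i', 'ys>sw<pkt>sw<fsw<0a4', '']

Matches to split on: at [1:23] → '<ys>sw<pkt>sw<fsw<0a4>'.
The group in the pattern means `split` returns the separators' captures alongside the pieces.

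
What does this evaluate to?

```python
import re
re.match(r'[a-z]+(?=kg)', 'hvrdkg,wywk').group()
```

'hvrd'

The lookaround is zero-width — it requires the adjacent text to match without consuming it, so the asserted text isn't part of the match.
`re.match` won't scan ahead — the pattern has to work from the very first character.
The match spans [0:4] → 'hvrd'.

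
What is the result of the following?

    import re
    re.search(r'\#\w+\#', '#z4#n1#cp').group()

`search` walks the string left to right and returns the first match it finds.
The match spans [0:4] → '#z4#'.

'#z4#'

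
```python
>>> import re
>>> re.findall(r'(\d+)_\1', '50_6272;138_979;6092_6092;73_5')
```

`\1` is not a pattern — it's the concrete string captured by group 1, re-applied verbatim.
With a single group, `findall` returns only what that group captured — 1 item.

['6092']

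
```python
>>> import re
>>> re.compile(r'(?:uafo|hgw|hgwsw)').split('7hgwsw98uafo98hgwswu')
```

Alternation isn't longest-match — the leftmost alternative that fits at this position is chosen.
Matches to split on: at [1:4] → 'hgw'; at [8:12] → 'uafo'; at [14:17] → 'hgw'.
Each match becomes a cut point; 4 segments remain.

['7', 'sw98', '98', 'swu']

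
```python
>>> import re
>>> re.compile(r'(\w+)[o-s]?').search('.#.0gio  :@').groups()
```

('0gio',)

The pattern matches one or more of a word character (captured); then optionally a character in [o-s].
`re.search` scans for the first position where the pattern succeeds.
The match spans [3:7] → '0gio'.
Captured: group 1 = '0gio'.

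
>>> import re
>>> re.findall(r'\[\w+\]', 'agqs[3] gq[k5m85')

Matches: at [4:7] → '[3]'.
Since nothing is captured, `findall` lists the 1 matched substring directly.

['[3]']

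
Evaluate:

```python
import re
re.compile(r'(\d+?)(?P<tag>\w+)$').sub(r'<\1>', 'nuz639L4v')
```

'nuz<6>'

The pattern matches one or more of a digit (lazy) (captured); then one or more of a word character (captured as 'tag'); then anchored at the end.
The `?` after the quantifier makes it lazy — it takes as little as possible before letting the rest of the pattern try.
Matches: at [3:9] → '639L4v'.
Each match is replaced using the text its own group 1 captured.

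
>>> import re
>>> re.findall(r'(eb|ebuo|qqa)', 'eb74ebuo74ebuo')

['eb', 'eb', 'eb']

Branches in `(...|...)` are attempted left-to-right; the first branch that allows the whole pattern to succeed is taken.
`findall` collects group 1 from each match (3 total).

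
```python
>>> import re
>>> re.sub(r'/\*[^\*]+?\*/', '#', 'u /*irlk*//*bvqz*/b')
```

`sub` substitutes '#' at each match site.

'u ##b'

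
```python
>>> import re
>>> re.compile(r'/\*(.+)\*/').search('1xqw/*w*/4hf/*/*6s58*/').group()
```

'/*w*/4hf/*/*6s58*/'

The match spans [4:22] → '/*w*/4hf/*/*6s58*/'.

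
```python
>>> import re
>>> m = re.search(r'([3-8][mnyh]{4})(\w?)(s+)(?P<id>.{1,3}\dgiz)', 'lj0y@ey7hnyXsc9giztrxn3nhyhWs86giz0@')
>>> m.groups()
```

The pattern matches a character in [3-8], then exactly 4 of one of [mnyh] (captured); then optionally a word character (captured); then one or more of a literal 's' (captured); then 1 to 3 of any character, then a digit, then the literal 'giz' (captured as 'id').
`search` walks the string left to right and returns the first match it finds.
The match spans [22:34] → '3nhyhWs86giz'.
Captured: group 1 = '3nhyh', group 2 = 'W', group 3 = 's', group 4 = '86giz'.

('3nhyh', 'W', 's', '86giz')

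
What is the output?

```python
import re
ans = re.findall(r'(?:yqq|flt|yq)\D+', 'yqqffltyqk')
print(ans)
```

['yqqffltyqk']

With no groups in the pattern, `findall` gives back each whole match — 1 here.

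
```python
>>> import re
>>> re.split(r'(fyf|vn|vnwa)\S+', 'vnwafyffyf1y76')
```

['', 'vn', '']

Alternation tries branches left to right and keeps the first one that lets the overall match succeed at that position.
Matches to split on: at [0:14] → 'vnwafyffyf1y76'.
With a capturing group present, the delimiter's captured portion is kept in the result list.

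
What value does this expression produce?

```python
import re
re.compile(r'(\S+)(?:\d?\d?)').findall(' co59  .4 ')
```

This matches one or more of a non-whitespace character (captured); then optionally a digit, then optionally a digit (non-capturing group).
Matches: at [1:5] match 'co59', group 1 = 'co59'; at [7:9] match '.4', group 1 = '.4'.
One capturing group, so `findall` returns just the captured substring from each match — 2 in all.

['co59', '.4']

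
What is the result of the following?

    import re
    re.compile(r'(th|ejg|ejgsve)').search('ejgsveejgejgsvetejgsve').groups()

Branches in `(...|...)` are attempted left-to-right; the first branch that allows the whole pattern to succeed is taken.
`re.search` tries every starting position until one works.
The match spans [0:3] → 'ejg'.
Captured: group 1 = 'ejg'.

('ejg',)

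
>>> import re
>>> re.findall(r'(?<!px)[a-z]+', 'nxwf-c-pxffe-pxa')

`(?!…)`/`(?<!…)` only lets a position through if the neighbouring text does NOT match; no characters are consumed.
Matches: at [0:4] → 'nxwf'; at [5:6] → 'c'; at [7:12] → 'pxffe'; at [13:16] → 'pxa'.
`findall` yields the raw match text (4 of them) because the pattern has no groups.

['nxwf', 'c', 'pxffe', 'pxa']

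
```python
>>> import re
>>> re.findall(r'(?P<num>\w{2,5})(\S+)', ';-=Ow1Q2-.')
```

[('Ow1Q2', '-.')]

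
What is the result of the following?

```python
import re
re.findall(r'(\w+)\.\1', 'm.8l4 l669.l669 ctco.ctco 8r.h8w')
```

['l669', 'ctco']

After group 1 captures some text, `\1` only succeeds where that same text appears again.
Matches: at [6:15] match 'l669.l669', group 1 = 'l669'; at [16:25] match 'ctco.ctco', group 1 = 'ctco'.
`findall` collects group 1 from each match (2 total).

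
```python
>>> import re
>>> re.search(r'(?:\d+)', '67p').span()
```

(0, 2)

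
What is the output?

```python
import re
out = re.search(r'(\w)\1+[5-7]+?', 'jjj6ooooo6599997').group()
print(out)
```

The backreference `\1` re-matches whatever the first group consumed, character for character.
The match spans [0:4] → 'jjj6'.

jjj6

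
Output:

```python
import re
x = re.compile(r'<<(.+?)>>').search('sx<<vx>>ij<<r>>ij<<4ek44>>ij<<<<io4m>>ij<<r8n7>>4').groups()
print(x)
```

Lazy quantifiers expand one character at a time until the remainder of the pattern can match.
`re.search` scans for the first position where the pattern succeeds.
The match spans [2:8] → '<<vx>>'.
Captured: group 1 = 'vx'.

('vx',)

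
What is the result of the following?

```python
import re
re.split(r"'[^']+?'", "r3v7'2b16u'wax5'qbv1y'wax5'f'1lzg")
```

['r3v7', 'wax5', 'wax5', '1lzg']

The string is cut at each match, leaving 4 pieces.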